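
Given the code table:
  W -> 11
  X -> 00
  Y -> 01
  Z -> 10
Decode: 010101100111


Decoding:
01 -> Y
01 -> Y
01 -> Y
10 -> Z
01 -> Y
11 -> W


Result: YYYZYW


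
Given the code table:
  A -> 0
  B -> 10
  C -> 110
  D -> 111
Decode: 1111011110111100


Decoding:
111 -> D
10 -> B
111 -> D
10 -> B
111 -> D
10 -> B
0 -> A


Result: DBDBDBA


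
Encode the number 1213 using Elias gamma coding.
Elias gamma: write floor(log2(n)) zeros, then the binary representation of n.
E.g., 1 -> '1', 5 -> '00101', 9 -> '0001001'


num_bits = floor(log2(1213)) + 1 = 11
leading_zeros = num_bits - 1 = 10
binary(1213) = 10010111101

Elias gamma(1213) = '0000000000' + '10010111101' = 000000000010010111101 (21 bits)


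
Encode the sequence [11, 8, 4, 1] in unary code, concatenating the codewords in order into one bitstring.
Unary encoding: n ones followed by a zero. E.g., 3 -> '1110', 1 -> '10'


Encode each number as n ones followed by a terminating 0:
  11 -> 111111111110 (12 bits)
  8 -> 111111110 (9 bits)
  4 -> 11110 (5 bits)
  1 -> 10 (2 bits)
Total length = 12 + 9 + 5 + 2 = 28 bits.

Unary([11, 8, 4, 1]) = 1111111111101111111101111010 (28 bits)


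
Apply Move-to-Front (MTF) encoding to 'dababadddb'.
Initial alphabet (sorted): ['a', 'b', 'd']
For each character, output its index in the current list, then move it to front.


MTF encoding:
'd': index 2 in ['a', 'b', 'd'] -> ['d', 'a', 'b']
'a': index 1 in ['d', 'a', 'b'] -> ['a', 'd', 'b']
'b': index 2 in ['a', 'd', 'b'] -> ['b', 'a', 'd']
'a': index 1 in ['b', 'a', 'd'] -> ['a', 'b', 'd']
'b': index 1 in ['a', 'b', 'd'] -> ['b', 'a', 'd']
'a': index 1 in ['b', 'a', 'd'] -> ['a', 'b', 'd']
'd': index 2 in ['a', 'b', 'd'] -> ['d', 'a', 'b']
'd': index 0 in ['d', 'a', 'b'] -> ['d', 'a', 'b']
'd': index 0 in ['d', 'a', 'b'] -> ['d', 'a', 'b']
'b': index 2 in ['d', 'a', 'b'] -> ['b', 'd', 'a']


Output: [2, 1, 2, 1, 1, 1, 2, 0, 0, 2]


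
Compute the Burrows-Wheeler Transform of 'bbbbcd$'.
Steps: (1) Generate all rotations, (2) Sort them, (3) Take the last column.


Rotations (sorted):
  0: $bbbbcd -> last char: d
  1: bbbbcd$ -> last char: $
  2: bbbcd$b -> last char: b
  3: bbcd$bb -> last char: b
  4: bcd$bbb -> last char: b
  5: cd$bbbb -> last char: b
  6: d$bbbbc -> last char: c


BWT = d$bbbbc


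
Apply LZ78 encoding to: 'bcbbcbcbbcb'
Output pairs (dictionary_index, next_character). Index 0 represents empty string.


LZ78 encoding steps:
Dictionary: {0: ''}
Step 1: w='' (idx 0), next='b' -> output (0, 'b'), add 'b' as idx 1
Step 2: w='' (idx 0), next='c' -> output (0, 'c'), add 'c' as idx 2
Step 3: w='b' (idx 1), next='b' -> output (1, 'b'), add 'bb' as idx 3
Step 4: w='c' (idx 2), next='b' -> output (2, 'b'), add 'cb' as idx 4
Step 5: w='cb' (idx 4), next='b' -> output (4, 'b'), add 'cbb' as idx 5
Step 6: w='cb' (idx 4), end of input -> output (4, '')


Encoded: [(0, 'b'), (0, 'c'), (1, 'b'), (2, 'b'), (4, 'b'), (4, '')]


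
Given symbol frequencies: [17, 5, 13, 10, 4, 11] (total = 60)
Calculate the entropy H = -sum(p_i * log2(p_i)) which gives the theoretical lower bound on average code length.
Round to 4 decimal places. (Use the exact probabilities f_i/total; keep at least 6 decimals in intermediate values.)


Per-symbol terms -p_i * log2(p_i) with p_i = f_i/60:
  p = 17/60 = 0.283333: log2(p) = -1.819428, -p*log2(p) = 0.515505
  p = 5/60 = 0.083333: log2(p) = -3.584963, -p*log2(p) = 0.298747
  p = 13/60 = 0.216667: log2(p) = -2.206451, -p*log2(p) = 0.478064
  p = 10/60 = 0.166667: log2(p) = -2.584963, -p*log2(p) = 0.430827
  p = 4/60 = 0.066667: log2(p) = -3.906891, -p*log2(p) = 0.260459
  p = 11/60 = 0.183333: log2(p) = -2.447459, -p*log2(p) = 0.448701
H = 0.515505 + 0.298747 + 0.478064 + 0.430827 + 0.260459 + 0.448701 = 2.432303

H = 2.4323 bits/symbol


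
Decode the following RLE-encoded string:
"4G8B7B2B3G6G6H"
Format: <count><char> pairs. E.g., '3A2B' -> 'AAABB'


Expanding each <count><char> pair:
  4G -> 'GGGG'
  8B -> 'BBBBBBBB'
  7B -> 'BBBBBBB'
  2B -> 'BB'
  3G -> 'GGG'
  6G -> 'GGGGGG'
  6H -> 'HHHHHH'

Decoded = GGGGBBBBBBBBBBBBBBBBBGGGGGGGGGHHHHHH


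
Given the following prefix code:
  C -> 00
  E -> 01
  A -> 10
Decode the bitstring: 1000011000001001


Decoding step by step:
Bits 10 -> A
Bits 00 -> C
Bits 01 -> E
Bits 10 -> A
Bits 00 -> C
Bits 00 -> C
Bits 10 -> A
Bits 01 -> E


Decoded message: ACEACCAE


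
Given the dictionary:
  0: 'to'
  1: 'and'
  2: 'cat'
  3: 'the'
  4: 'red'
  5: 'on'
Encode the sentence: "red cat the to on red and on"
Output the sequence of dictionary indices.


Look up each word in the dictionary:
  'red' -> 4
  'cat' -> 2
  'the' -> 3
  'to' -> 0
  'on' -> 5
  'red' -> 4
  'and' -> 1
  'on' -> 5

Encoded: [4, 2, 3, 0, 5, 4, 1, 5]


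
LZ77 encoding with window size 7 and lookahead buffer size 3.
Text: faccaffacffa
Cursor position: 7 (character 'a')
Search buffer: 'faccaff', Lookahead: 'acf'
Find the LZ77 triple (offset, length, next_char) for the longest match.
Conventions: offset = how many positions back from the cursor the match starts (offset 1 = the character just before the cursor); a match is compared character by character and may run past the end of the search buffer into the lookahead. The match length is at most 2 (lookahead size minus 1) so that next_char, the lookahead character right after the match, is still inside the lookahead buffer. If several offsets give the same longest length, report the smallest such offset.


Try each offset into the search buffer:
  offset=1 (pos 6, char 'f'): match length 0
  offset=2 (pos 5, char 'f'): match length 0
  offset=3 (pos 4, char 'a'): match length 1
  offset=4 (pos 3, char 'c'): match length 0
  offset=5 (pos 2, char 'c'): match length 0
  offset=6 (pos 1, char 'a'): match length 2
  offset=7 (pos 0, char 'f'): match length 0
Longest match has length 2 at offset 6.
next_char = character at position 7 + 2 = 9 -> 'f'

Best match: offset=6, length=2 (matching 'ac' starting at position 1)
LZ77 triple: (6, 2, 'f')


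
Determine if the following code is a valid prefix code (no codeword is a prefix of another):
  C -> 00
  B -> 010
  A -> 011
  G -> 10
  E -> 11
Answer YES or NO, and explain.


Checking each pair (does one codeword prefix another?):
  C='00' vs B='010': no prefix
  C='00' vs A='011': no prefix
  C='00' vs G='10': no prefix
  C='00' vs E='11': no prefix
  B='010' vs C='00': no prefix
  B='010' vs A='011': no prefix
  B='010' vs G='10': no prefix
  B='010' vs E='11': no prefix
  A='011' vs C='00': no prefix
  A='011' vs B='010': no prefix
  A='011' vs G='10': no prefix
  A='011' vs E='11': no prefix
  G='10' vs C='00': no prefix
  G='10' vs B='010': no prefix
  G='10' vs A='011': no prefix
  G='10' vs E='11': no prefix
  E='11' vs C='00': no prefix
  E='11' vs B='010': no prefix
  E='11' vs A='011': no prefix
  E='11' vs G='10': no prefix
No violation found over all pairs.

YES -- this is a valid prefix code. No codeword is a prefix of any other codeword.


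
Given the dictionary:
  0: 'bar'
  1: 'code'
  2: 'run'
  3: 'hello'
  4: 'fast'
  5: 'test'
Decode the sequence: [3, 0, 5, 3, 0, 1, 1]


Look up each index in the dictionary:
  3 -> 'hello'
  0 -> 'bar'
  5 -> 'test'
  3 -> 'hello'
  0 -> 'bar'
  1 -> 'code'
  1 -> 'code'

Decoded: "hello bar test hello bar code code"


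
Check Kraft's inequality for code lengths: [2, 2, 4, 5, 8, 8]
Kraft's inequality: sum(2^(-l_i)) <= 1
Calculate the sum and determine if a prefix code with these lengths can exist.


Sum = 2^(-2) + 2^(-2) + 2^(-4) + 2^(-5) + 2^(-8) + 2^(-8)
    = 0.25 + 0.25 + 0.0625 + 0.03125 + 0.00390625 + 0.00390625
    = 154/256 = 0.6015625
Since 0.6015625 <= 1, Kraft's inequality IS satisfied.
A prefix code with these lengths CAN exist.

Kraft sum = 0.6015625. Satisfied.


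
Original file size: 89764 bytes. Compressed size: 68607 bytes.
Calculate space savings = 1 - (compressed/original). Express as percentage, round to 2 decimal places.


ratio = compressed/original = 68607/89764 = 0.764304
savings = 1 - ratio = 1 - 0.764304 = 0.235696
as a percentage: 0.235696 * 100 = 23.57%

Space savings = 1 - 68607/89764 = 23.57%


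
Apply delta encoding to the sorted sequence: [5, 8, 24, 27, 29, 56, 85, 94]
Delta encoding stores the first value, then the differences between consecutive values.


First value: 5
Deltas:
  8 - 5 = 3
  24 - 8 = 16
  27 - 24 = 3
  29 - 27 = 2
  56 - 29 = 27
  85 - 56 = 29
  94 - 85 = 9


Delta encoded: [5, 3, 16, 3, 2, 27, 29, 9]


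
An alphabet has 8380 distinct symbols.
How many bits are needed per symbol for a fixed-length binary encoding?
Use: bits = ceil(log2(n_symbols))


log2(8380) = 13.0327
Bracket: 2^13 = 8192 < 8380 <= 2^14 = 16384
So ceil(log2(8380)) = 14

bits = ceil(log2(8380)) = ceil(13.0327) = 14 bits


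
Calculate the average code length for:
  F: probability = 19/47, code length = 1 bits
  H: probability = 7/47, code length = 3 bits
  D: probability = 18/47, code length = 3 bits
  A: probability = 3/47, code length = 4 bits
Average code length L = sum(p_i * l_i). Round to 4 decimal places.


Weighted contributions p_i * l_i:
  F: (19/47) * 1 = 19/47
  H: (7/47) * 3 = 21/47
  D: (18/47) * 3 = 54/47
  A: (3/47) * 4 = 12/47
Sum = (19 + 21 + 54 + 12)/47 = 106/47

L = 106/47 = 2.2553 bits/symbol


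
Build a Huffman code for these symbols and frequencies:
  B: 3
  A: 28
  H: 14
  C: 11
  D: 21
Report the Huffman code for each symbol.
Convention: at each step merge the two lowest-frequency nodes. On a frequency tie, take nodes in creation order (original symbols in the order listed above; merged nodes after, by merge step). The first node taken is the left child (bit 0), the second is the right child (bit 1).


Huffman tree construction:
Step 1: Merge B(3) + C(11) = 14
Step 2: Merge H(14) + (B+C)(14) = 28
Step 3: Merge D(21) + A(28) = 49
Step 4: Merge (H+(B+C))(28) + (D+A)(49) = 77
Read each symbol's code off the tree from the root (left child = 0, right child = 1).

Codes:
  B: 010 (length 3)
  A: 11 (length 2)
  H: 00 (length 2)
  C: 011 (length 3)
  D: 10 (length 2)
Average code length: 168/77 = 2.1818 bits/symbol


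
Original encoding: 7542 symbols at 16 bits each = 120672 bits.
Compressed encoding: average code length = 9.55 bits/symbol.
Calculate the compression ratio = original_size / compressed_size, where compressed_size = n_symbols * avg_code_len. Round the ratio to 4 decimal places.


original_size = n_symbols * orig_bits = 7542 * 16 = 120672 bits
compressed_size = n_symbols * avg_code_len = 7542 * 9.55 = 72026.1 bits
ratio = original_size / compressed_size = 120672 / 72026.1 = 1.6754

Compression ratio = 1.6754


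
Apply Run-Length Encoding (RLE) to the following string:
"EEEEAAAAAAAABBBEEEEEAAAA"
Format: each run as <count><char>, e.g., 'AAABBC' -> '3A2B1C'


Scanning runs left to right:
  i=0: run of 'E' x 4 -> '4E'
  i=4: run of 'A' x 8 -> '8A'
  i=12: run of 'B' x 3 -> '3B'
  i=15: run of 'E' x 5 -> '5E'
  i=20: run of 'A' x 4 -> '4A'

RLE = 4E8A3B5E4A


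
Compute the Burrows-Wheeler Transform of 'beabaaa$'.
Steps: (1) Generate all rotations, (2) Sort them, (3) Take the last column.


Rotations (sorted):
  0: $beabaaa -> last char: a
  1: a$beabaa -> last char: a
  2: aa$beaba -> last char: a
  3: aaa$beab -> last char: b
  4: abaaa$be -> last char: e
  5: baaa$bea -> last char: a
  6: beabaaa$ -> last char: $
  7: eabaaa$b -> last char: b


BWT = aaabea$b


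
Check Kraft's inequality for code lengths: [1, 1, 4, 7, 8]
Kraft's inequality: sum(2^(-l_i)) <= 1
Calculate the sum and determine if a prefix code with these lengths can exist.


Sum = 2^(-1) + 2^(-1) + 2^(-4) + 2^(-7) + 2^(-8)
    = 0.5 + 0.5 + 0.0625 + 0.0078125 + 0.00390625
    = 275/256 = 1.07421875
Since 1.07421875 > 1, Kraft's inequality is NOT satisfied.
A prefix code with these lengths CANNOT exist.

Kraft sum = 1.07421875. Not satisfied.


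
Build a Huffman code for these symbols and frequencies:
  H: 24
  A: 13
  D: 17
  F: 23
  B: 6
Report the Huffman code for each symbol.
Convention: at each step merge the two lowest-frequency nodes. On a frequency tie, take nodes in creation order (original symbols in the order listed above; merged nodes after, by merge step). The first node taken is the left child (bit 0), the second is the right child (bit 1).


Huffman tree construction:
Step 1: Merge B(6) + A(13) = 19
Step 2: Merge D(17) + (B+A)(19) = 36
Step 3: Merge F(23) + H(24) = 47
Step 4: Merge (D+(B+A))(36) + (F+H)(47) = 83
Read each symbol's code off the tree from the root (left child = 0, right child = 1).

Codes:
  H: 11 (length 2)
  A: 011 (length 3)
  D: 00 (length 2)
  F: 10 (length 2)
  B: 010 (length 3)
Average code length: 185/83 = 2.2289 bits/symbol


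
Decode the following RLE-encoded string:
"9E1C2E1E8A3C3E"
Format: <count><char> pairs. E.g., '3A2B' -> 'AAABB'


Expanding each <count><char> pair:
  9E -> 'EEEEEEEEE'
  1C -> 'C'
  2E -> 'EE'
  1E -> 'E'
  8A -> 'AAAAAAAA'
  3C -> 'CCC'
  3E -> 'EEE'

Decoded = EEEEEEEEECEEEAAAAAAAACCCEEE


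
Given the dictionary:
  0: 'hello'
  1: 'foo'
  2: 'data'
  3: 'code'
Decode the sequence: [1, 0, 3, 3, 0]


Look up each index in the dictionary:
  1 -> 'foo'
  0 -> 'hello'
  3 -> 'code'
  3 -> 'code'
  0 -> 'hello'

Decoded: "foo hello code code hello"


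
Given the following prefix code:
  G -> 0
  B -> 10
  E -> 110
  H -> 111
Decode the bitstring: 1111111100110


Decoding step by step:
Bits 111 -> H
Bits 111 -> H
Bits 110 -> E
Bits 0 -> G
Bits 110 -> E


Decoded message: HHEGE


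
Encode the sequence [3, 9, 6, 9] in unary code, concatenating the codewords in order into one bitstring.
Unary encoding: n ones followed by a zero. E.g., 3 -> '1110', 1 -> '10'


Encode each number as n ones followed by a terminating 0:
  3 -> 1110 (4 bits)
  9 -> 1111111110 (10 bits)
  6 -> 1111110 (7 bits)
  9 -> 1111111110 (10 bits)
Total length = 4 + 10 + 7 + 10 = 31 bits.

Unary([3, 9, 6, 9]) = 1110111111111011111101111111110 (31 bits)


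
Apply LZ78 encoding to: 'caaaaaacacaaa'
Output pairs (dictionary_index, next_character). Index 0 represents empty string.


LZ78 encoding steps:
Dictionary: {0: ''}
Step 1: w='' (idx 0), next='c' -> output (0, 'c'), add 'c' as idx 1
Step 2: w='' (idx 0), next='a' -> output (0, 'a'), add 'a' as idx 2
Step 3: w='a' (idx 2), next='a' -> output (2, 'a'), add 'aa' as idx 3
Step 4: w='aa' (idx 3), next='a' -> output (3, 'a'), add 'aaa' as idx 4
Step 5: w='c' (idx 1), next='a' -> output (1, 'a'), add 'ca' as idx 5
Step 6: w='ca' (idx 5), next='a' -> output (5, 'a'), add 'caa' as idx 6
Step 7: w='a' (idx 2), end of input -> output (2, '')


Encoded: [(0, 'c'), (0, 'a'), (2, 'a'), (3, 'a'), (1, 'a'), (5, 'a'), (2, '')]


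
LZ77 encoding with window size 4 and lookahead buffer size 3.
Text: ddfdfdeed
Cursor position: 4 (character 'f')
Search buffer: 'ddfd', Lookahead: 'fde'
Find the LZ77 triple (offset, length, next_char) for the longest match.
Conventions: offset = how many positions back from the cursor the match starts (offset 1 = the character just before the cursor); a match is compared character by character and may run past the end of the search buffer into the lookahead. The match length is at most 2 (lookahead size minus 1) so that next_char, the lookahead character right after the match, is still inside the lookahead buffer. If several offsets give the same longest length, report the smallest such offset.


Try each offset into the search buffer:
  offset=1 (pos 3, char 'd'): match length 0
  offset=2 (pos 2, char 'f'): match length 2
  offset=3 (pos 1, char 'd'): match length 0
  offset=4 (pos 0, char 'd'): match length 0
Longest match has length 2 at offset 2.
next_char = character at position 4 + 2 = 6 -> 'e'

Best match: offset=2, length=2 (matching 'fd' starting at position 2)
LZ77 triple: (2, 2, 'e')


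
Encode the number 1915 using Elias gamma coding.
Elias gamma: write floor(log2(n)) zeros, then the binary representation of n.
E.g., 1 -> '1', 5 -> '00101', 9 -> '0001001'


num_bits = floor(log2(1915)) + 1 = 11
leading_zeros = num_bits - 1 = 10
binary(1915) = 11101111011

Elias gamma(1915) = '0000000000' + '11101111011' = 000000000011101111011 (21 bits)


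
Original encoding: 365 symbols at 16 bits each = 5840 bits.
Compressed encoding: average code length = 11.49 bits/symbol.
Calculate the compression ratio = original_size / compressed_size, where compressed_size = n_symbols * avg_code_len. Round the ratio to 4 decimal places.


original_size = n_symbols * orig_bits = 365 * 16 = 5840 bits
compressed_size = n_symbols * avg_code_len = 365 * 11.49 = 4193.85 bits
ratio = original_size / compressed_size = 5840 / 4193.85 = 1.3925

Compression ratio = 1.3925


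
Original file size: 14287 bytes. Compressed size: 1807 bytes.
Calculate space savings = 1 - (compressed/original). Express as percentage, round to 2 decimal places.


ratio = compressed/original = 1807/14287 = 0.126479
savings = 1 - ratio = 1 - 0.126479 = 0.873521
as a percentage: 0.873521 * 100 = 87.35%

Space savings = 1 - 1807/14287 = 87.35%


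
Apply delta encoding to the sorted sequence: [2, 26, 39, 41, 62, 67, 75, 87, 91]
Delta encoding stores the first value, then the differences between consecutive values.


First value: 2
Deltas:
  26 - 2 = 24
  39 - 26 = 13
  41 - 39 = 2
  62 - 41 = 21
  67 - 62 = 5
  75 - 67 = 8
  87 - 75 = 12
  91 - 87 = 4


Delta encoded: [2, 24, 13, 2, 21, 5, 8, 12, 4]


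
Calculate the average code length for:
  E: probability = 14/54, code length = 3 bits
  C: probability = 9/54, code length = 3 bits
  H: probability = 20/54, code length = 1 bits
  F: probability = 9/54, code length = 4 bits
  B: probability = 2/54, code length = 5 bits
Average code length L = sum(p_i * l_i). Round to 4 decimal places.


Weighted contributions p_i * l_i:
  E: (14/54) * 3 = 42/54
  C: (9/54) * 3 = 27/54
  H: (20/54) * 1 = 20/54
  F: (9/54) * 4 = 36/54
  B: (2/54) * 5 = 10/54
Sum = (42 + 27 + 20 + 36 + 10)/54 = 135/54

L = 135/54 = 2.5000 bits/symbol


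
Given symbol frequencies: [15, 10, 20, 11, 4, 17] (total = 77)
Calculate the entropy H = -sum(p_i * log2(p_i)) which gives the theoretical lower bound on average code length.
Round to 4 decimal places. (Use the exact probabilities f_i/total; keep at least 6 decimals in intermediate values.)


Per-symbol terms -p_i * log2(p_i) with p_i = f_i/77:
  p = 15/77 = 0.194805: log2(p) = -2.359896, -p*log2(p) = 0.459720
  p = 10/77 = 0.129870: log2(p) = -2.944858, -p*log2(p) = 0.382449
  p = 20/77 = 0.259740: log2(p) = -1.944858, -p*log2(p) = 0.505158
  p = 11/77 = 0.142857: log2(p) = -2.807355, -p*log2(p) = 0.401051
  p = 4/77 = 0.051948: log2(p) = -4.266787, -p*log2(p) = 0.221651
  p = 17/77 = 0.220779: log2(p) = -2.179324, -p*log2(p) = 0.481149
H = 0.459720 + 0.382449 + 0.505158 + 0.401051 + 0.221651 + 0.481149 = 2.451178

H = 2.4512 bits/symbol


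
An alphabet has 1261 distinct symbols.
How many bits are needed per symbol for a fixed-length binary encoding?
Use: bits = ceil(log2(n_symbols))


log2(1261) = 10.3004
Bracket: 2^10 = 1024 < 1261 <= 2^11 = 2048
So ceil(log2(1261)) = 11

bits = ceil(log2(1261)) = ceil(10.3004) = 11 bits


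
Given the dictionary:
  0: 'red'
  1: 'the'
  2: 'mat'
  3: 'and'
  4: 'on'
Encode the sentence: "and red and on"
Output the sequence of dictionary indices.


Look up each word in the dictionary:
  'and' -> 3
  'red' -> 0
  'and' -> 3
  'on' -> 4

Encoded: [3, 0, 3, 4]


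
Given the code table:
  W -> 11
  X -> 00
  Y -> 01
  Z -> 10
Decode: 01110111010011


Decoding:
01 -> Y
11 -> W
01 -> Y
11 -> W
01 -> Y
00 -> X
11 -> W


Result: YWYWYXW


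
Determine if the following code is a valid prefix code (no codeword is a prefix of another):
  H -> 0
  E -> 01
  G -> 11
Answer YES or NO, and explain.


Checking each pair (does one codeword prefix another?):
  H='0' vs E='01': prefix -- VIOLATION

NO -- this is NOT a valid prefix code. H (0) is a prefix of E (01).


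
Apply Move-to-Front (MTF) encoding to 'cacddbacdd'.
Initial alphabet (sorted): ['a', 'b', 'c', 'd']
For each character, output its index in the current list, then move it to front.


MTF encoding:
'c': index 2 in ['a', 'b', 'c', 'd'] -> ['c', 'a', 'b', 'd']
'a': index 1 in ['c', 'a', 'b', 'd'] -> ['a', 'c', 'b', 'd']
'c': index 1 in ['a', 'c', 'b', 'd'] -> ['c', 'a', 'b', 'd']
'd': index 3 in ['c', 'a', 'b', 'd'] -> ['d', 'c', 'a', 'b']
'd': index 0 in ['d', 'c', 'a', 'b'] -> ['d', 'c', 'a', 'b']
'b': index 3 in ['d', 'c', 'a', 'b'] -> ['b', 'd', 'c', 'a']
'a': index 3 in ['b', 'd', 'c', 'a'] -> ['a', 'b', 'd', 'c']
'c': index 3 in ['a', 'b', 'd', 'c'] -> ['c', 'a', 'b', 'd']
'd': index 3 in ['c', 'a', 'b', 'd'] -> ['d', 'c', 'a', 'b']
'd': index 0 in ['d', 'c', 'a', 'b'] -> ['d', 'c', 'a', 'b']


Output: [2, 1, 1, 3, 0, 3, 3, 3, 3, 0]


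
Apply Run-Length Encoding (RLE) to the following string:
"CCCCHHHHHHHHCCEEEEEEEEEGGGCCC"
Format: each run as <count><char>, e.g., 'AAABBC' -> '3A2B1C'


Scanning runs left to right:
  i=0: run of 'C' x 4 -> '4C'
  i=4: run of 'H' x 8 -> '8H'
  i=12: run of 'C' x 2 -> '2C'
  i=14: run of 'E' x 9 -> '9E'
  i=23: run of 'G' x 3 -> '3G'
  i=26: run of 'C' x 3 -> '3C'

RLE = 4C8H2C9E3G3C


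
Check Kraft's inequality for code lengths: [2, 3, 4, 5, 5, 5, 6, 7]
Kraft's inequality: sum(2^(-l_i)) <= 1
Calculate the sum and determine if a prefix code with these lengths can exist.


Sum = 2^(-2) + 2^(-3) + 2^(-4) + 2^(-5) + 2^(-5) + 2^(-5) + 2^(-6) + 2^(-7)
    = 0.25 + 0.125 + 0.0625 + 0.03125 + 0.03125 + 0.03125 + 0.015625 + 0.0078125
    = 71/128 = 0.5546875
Since 0.5546875 <= 1, Kraft's inequality IS satisfied.
A prefix code with these lengths CAN exist.

Kraft sum = 0.5546875. Satisfied.


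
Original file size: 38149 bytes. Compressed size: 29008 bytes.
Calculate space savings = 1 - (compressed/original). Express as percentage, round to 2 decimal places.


ratio = compressed/original = 29008/38149 = 0.760387
savings = 1 - ratio = 1 - 0.760387 = 0.239613
as a percentage: 0.239613 * 100 = 23.96%

Space savings = 1 - 29008/38149 = 23.96%


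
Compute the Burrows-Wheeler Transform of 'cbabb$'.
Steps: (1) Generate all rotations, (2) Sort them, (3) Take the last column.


Rotations (sorted):
  0: $cbabb -> last char: b
  1: abb$cb -> last char: b
  2: b$cbab -> last char: b
  3: babb$c -> last char: c
  4: bb$cba -> last char: a
  5: cbabb$ -> last char: $


BWT = bbbca$


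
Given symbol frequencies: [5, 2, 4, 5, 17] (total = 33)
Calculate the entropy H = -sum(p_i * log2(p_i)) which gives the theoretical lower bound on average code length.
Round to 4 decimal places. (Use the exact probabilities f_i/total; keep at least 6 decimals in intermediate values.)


Per-symbol terms -p_i * log2(p_i) with p_i = f_i/33:
  p = 5/33 = 0.151515: log2(p) = -2.722466, -p*log2(p) = 0.412495
  p = 2/33 = 0.060606: log2(p) = -4.044394, -p*log2(p) = 0.245115
  p = 4/33 = 0.121212: log2(p) = -3.044394, -p*log2(p) = 0.369017
  p = 5/33 = 0.151515: log2(p) = -2.722466, -p*log2(p) = 0.412495
  p = 17/33 = 0.515152: log2(p) = -0.956931, -p*log2(p) = 0.492965
H = 0.412495 + 0.245115 + 0.369017 + 0.412495 + 0.492965 = 1.932087

H = 1.9321 bits/symbol


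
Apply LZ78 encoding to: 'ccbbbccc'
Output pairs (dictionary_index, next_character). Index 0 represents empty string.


LZ78 encoding steps:
Dictionary: {0: ''}
Step 1: w='' (idx 0), next='c' -> output (0, 'c'), add 'c' as idx 1
Step 2: w='c' (idx 1), next='b' -> output (1, 'b'), add 'cb' as idx 2
Step 3: w='' (idx 0), next='b' -> output (0, 'b'), add 'b' as idx 3
Step 4: w='b' (idx 3), next='c' -> output (3, 'c'), add 'bc' as idx 4
Step 5: w='c' (idx 1), next='c' -> output (1, 'c'), add 'cc' as idx 5


Encoded: [(0, 'c'), (1, 'b'), (0, 'b'), (3, 'c'), (1, 'c')]


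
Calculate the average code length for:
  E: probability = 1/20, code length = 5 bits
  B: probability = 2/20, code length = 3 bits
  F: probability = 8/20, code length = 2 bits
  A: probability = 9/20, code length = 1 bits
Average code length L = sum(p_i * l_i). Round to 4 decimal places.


Weighted contributions p_i * l_i:
  E: (1/20) * 5 = 5/20
  B: (2/20) * 3 = 6/20
  F: (8/20) * 2 = 16/20
  A: (9/20) * 1 = 9/20
Sum = (5 + 6 + 16 + 9)/20 = 36/20

L = 36/20 = 1.8000 bits/symbol


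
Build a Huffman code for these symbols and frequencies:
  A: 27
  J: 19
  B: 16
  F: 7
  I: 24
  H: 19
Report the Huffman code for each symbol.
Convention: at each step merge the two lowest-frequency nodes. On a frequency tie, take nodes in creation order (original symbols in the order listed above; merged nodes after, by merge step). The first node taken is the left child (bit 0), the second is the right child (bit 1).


Huffman tree construction:
Step 1: Merge F(7) + B(16) = 23
Step 2: Merge J(19) + H(19) = 38
Step 3: Merge (F+B)(23) + I(24) = 47
Step 4: Merge A(27) + (J+H)(38) = 65
Step 5: Merge ((F+B)+I)(47) + (A+(J+H))(65) = 112
Read each symbol's code off the tree from the root (left child = 0, right child = 1).

Codes:
  A: 10 (length 2)
  J: 110 (length 3)
  B: 001 (length 3)
  F: 000 (length 3)
  I: 01 (length 2)
  H: 111 (length 3)
Average code length: 285/112 = 2.5446 bits/symbol


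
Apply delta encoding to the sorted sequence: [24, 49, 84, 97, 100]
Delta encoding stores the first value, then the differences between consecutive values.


First value: 24
Deltas:
  49 - 24 = 25
  84 - 49 = 35
  97 - 84 = 13
  100 - 97 = 3


Delta encoded: [24, 25, 35, 13, 3]


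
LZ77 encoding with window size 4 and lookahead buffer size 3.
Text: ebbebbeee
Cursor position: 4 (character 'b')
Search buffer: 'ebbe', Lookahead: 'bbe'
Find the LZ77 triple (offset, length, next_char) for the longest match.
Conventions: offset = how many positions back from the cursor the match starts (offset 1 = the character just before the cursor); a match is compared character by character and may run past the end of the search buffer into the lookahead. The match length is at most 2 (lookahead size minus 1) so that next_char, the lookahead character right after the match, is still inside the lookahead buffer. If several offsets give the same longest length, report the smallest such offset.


Try each offset into the search buffer:
  offset=1 (pos 3, char 'e'): match length 0
  offset=2 (pos 2, char 'b'): match length 1
  offset=3 (pos 1, char 'b'): match length 2
  offset=4 (pos 0, char 'e'): match length 0
Longest match has length 2 at offset 3.
next_char = character at position 4 + 2 = 6 -> 'e'

Best match: offset=3, length=2 (matching 'bb' starting at position 1)
LZ77 triple: (3, 2, 'e')


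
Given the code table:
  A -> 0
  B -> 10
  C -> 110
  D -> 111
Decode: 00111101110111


Decoding:
0 -> A
0 -> A
111 -> D
10 -> B
111 -> D
0 -> A
111 -> D


Result: AADBDAD


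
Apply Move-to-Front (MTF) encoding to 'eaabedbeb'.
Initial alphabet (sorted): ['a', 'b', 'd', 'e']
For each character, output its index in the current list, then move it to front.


MTF encoding:
'e': index 3 in ['a', 'b', 'd', 'e'] -> ['e', 'a', 'b', 'd']
'a': index 1 in ['e', 'a', 'b', 'd'] -> ['a', 'e', 'b', 'd']
'a': index 0 in ['a', 'e', 'b', 'd'] -> ['a', 'e', 'b', 'd']
'b': index 2 in ['a', 'e', 'b', 'd'] -> ['b', 'a', 'e', 'd']
'e': index 2 in ['b', 'a', 'e', 'd'] -> ['e', 'b', 'a', 'd']
'd': index 3 in ['e', 'b', 'a', 'd'] -> ['d', 'e', 'b', 'a']
'b': index 2 in ['d', 'e', 'b', 'a'] -> ['b', 'd', 'e', 'a']
'e': index 2 in ['b', 'd', 'e', 'a'] -> ['e', 'b', 'd', 'a']
'b': index 1 in ['e', 'b', 'd', 'a'] -> ['b', 'e', 'd', 'a']


Output: [3, 1, 0, 2, 2, 3, 2, 2, 1]


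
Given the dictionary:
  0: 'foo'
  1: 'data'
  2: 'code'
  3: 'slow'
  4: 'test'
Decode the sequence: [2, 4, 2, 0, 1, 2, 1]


Look up each index in the dictionary:
  2 -> 'code'
  4 -> 'test'
  2 -> 'code'
  0 -> 'foo'
  1 -> 'data'
  2 -> 'code'
  1 -> 'data'

Decoded: "code test code foo data code data"


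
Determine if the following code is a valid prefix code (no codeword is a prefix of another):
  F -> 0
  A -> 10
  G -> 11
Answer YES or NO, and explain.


Checking each pair (does one codeword prefix another?):
  F='0' vs A='10': no prefix
  F='0' vs G='11': no prefix
  A='10' vs F='0': no prefix
  A='10' vs G='11': no prefix
  G='11' vs F='0': no prefix
  G='11' vs A='10': no prefix
No violation found over all pairs.

YES -- this is a valid prefix code. No codeword is a prefix of any other codeword.


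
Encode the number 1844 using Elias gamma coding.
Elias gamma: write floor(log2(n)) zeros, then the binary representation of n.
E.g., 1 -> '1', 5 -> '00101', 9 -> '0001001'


num_bits = floor(log2(1844)) + 1 = 11
leading_zeros = num_bits - 1 = 10
binary(1844) = 11100110100

Elias gamma(1844) = '0000000000' + '11100110100' = 000000000011100110100 (21 bits)


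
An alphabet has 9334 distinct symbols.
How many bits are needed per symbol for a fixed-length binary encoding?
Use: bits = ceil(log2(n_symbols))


log2(9334) = 13.1883
Bracket: 2^13 = 8192 < 9334 <= 2^14 = 16384
So ceil(log2(9334)) = 14

bits = ceil(log2(9334)) = ceil(13.1883) = 14 bits


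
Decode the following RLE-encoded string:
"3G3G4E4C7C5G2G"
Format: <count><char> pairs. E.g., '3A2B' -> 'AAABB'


Expanding each <count><char> pair:
  3G -> 'GGG'
  3G -> 'GGG'
  4E -> 'EEEE'
  4C -> 'CCCC'
  7C -> 'CCCCCCC'
  5G -> 'GGGGG'
  2G -> 'GG'

Decoded = GGGGGGEEEECCCCCCCCCCCGGGGGGG


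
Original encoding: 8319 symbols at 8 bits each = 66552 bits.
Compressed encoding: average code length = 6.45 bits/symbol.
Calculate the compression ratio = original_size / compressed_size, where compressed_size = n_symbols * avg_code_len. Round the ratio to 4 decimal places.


original_size = n_symbols * orig_bits = 8319 * 8 = 66552 bits
compressed_size = n_symbols * avg_code_len = 8319 * 6.45 = 53657.55 bits
ratio = original_size / compressed_size = 66552 / 53657.55 = 1.2403

Compression ratio = 1.2403


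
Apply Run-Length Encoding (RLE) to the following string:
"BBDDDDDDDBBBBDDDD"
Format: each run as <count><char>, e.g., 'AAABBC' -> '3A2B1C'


Scanning runs left to right:
  i=0: run of 'B' x 2 -> '2B'
  i=2: run of 'D' x 7 -> '7D'
  i=9: run of 'B' x 4 -> '4B'
  i=13: run of 'D' x 4 -> '4D'

RLE = 2B7D4B4D


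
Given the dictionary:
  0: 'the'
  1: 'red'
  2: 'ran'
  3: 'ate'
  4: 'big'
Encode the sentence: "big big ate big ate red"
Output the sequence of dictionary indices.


Look up each word in the dictionary:
  'big' -> 4
  'big' -> 4
  'ate' -> 3
  'big' -> 4
  'ate' -> 3
  'red' -> 1

Encoded: [4, 4, 3, 4, 3, 1]


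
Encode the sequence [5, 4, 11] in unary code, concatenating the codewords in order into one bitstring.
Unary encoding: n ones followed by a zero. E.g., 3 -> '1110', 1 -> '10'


Encode each number as n ones followed by a terminating 0:
  5 -> 111110 (6 bits)
  4 -> 11110 (5 bits)
  11 -> 111111111110 (12 bits)
Total length = 6 + 5 + 12 = 23 bits.

Unary([5, 4, 11]) = 11111011110111111111110 (23 bits)


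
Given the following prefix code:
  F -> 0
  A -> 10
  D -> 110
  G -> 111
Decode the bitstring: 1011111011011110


Decoding step by step:
Bits 10 -> A
Bits 111 -> G
Bits 110 -> D
Bits 110 -> D
Bits 111 -> G
Bits 10 -> A


Decoded message: AGDDGA


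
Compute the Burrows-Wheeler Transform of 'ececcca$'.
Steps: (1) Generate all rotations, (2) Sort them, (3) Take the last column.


Rotations (sorted):
  0: $ececcca -> last char: a
  1: a$ececcc -> last char: c
  2: ca$ececc -> last char: c
  3: cca$ecec -> last char: c
  4: ccca$ece -> last char: e
  5: ceccca$e -> last char: e
  6: eccca$ec -> last char: c
  7: ececcca$ -> last char: $


BWT = accceec$


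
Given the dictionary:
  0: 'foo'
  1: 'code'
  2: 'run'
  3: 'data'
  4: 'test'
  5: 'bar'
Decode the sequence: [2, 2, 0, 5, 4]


Look up each index in the dictionary:
  2 -> 'run'
  2 -> 'run'
  0 -> 'foo'
  5 -> 'bar'
  4 -> 'test'

Decoded: "run run foo bar test"


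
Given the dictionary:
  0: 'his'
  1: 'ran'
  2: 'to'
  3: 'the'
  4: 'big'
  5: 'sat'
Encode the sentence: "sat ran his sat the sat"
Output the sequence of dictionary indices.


Look up each word in the dictionary:
  'sat' -> 5
  'ran' -> 1
  'his' -> 0
  'sat' -> 5
  'the' -> 3
  'sat' -> 5

Encoded: [5, 1, 0, 5, 3, 5]


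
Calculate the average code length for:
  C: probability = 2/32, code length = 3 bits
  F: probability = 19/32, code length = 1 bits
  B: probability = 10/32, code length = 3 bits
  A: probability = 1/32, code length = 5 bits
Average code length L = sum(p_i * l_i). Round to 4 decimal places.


Weighted contributions p_i * l_i:
  C: (2/32) * 3 = 6/32
  F: (19/32) * 1 = 19/32
  B: (10/32) * 3 = 30/32
  A: (1/32) * 5 = 5/32
Sum = (6 + 19 + 30 + 5)/32 = 60/32

L = 60/32 = 1.8750 bits/symbol


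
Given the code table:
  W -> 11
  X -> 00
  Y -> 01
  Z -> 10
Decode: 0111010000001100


Decoding:
01 -> Y
11 -> W
01 -> Y
00 -> X
00 -> X
00 -> X
11 -> W
00 -> X


Result: YWYXXXWX


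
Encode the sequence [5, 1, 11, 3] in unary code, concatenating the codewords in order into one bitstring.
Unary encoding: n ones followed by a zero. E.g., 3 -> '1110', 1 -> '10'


Encode each number as n ones followed by a terminating 0:
  5 -> 111110 (6 bits)
  1 -> 10 (2 bits)
  11 -> 111111111110 (12 bits)
  3 -> 1110 (4 bits)
Total length = 6 + 2 + 12 + 4 = 24 bits.

Unary([5, 1, 11, 3]) = 111110101111111111101110 (24 bits)


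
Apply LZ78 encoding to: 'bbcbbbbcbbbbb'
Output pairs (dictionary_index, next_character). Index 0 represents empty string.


LZ78 encoding steps:
Dictionary: {0: ''}
Step 1: w='' (idx 0), next='b' -> output (0, 'b'), add 'b' as idx 1
Step 2: w='b' (idx 1), next='c' -> output (1, 'c'), add 'bc' as idx 2
Step 3: w='b' (idx 1), next='b' -> output (1, 'b'), add 'bb' as idx 3
Step 4: w='bb' (idx 3), next='c' -> output (3, 'c'), add 'bbc' as idx 4
Step 5: w='bb' (idx 3), next='b' -> output (3, 'b'), add 'bbb' as idx 5
Step 6: w='bb' (idx 3), end of input -> output (3, '')


Encoded: [(0, 'b'), (1, 'c'), (1, 'b'), (3, 'c'), (3, 'b'), (3, '')]


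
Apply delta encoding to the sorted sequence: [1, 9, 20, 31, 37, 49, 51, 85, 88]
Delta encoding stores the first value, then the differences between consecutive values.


First value: 1
Deltas:
  9 - 1 = 8
  20 - 9 = 11
  31 - 20 = 11
  37 - 31 = 6
  49 - 37 = 12
  51 - 49 = 2
  85 - 51 = 34
  88 - 85 = 3


Delta encoded: [1, 8, 11, 11, 6, 12, 2, 34, 3]


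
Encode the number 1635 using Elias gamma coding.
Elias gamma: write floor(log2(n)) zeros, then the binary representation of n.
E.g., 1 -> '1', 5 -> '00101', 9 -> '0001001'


num_bits = floor(log2(1635)) + 1 = 11
leading_zeros = num_bits - 1 = 10
binary(1635) = 11001100011

Elias gamma(1635) = '0000000000' + '11001100011' = 000000000011001100011 (21 bits)


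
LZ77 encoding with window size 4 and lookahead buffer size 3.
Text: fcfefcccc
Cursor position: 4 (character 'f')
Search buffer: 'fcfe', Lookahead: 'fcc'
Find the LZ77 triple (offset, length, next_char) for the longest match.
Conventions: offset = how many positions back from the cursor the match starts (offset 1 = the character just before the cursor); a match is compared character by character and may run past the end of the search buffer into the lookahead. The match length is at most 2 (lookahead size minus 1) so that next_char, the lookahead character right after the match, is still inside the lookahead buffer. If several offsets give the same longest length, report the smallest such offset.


Try each offset into the search buffer:
  offset=1 (pos 3, char 'e'): match length 0
  offset=2 (pos 2, char 'f'): match length 1
  offset=3 (pos 1, char 'c'): match length 0
  offset=4 (pos 0, char 'f'): match length 2
Longest match has length 2 at offset 4.
next_char = character at position 4 + 2 = 6 -> 'c'

Best match: offset=4, length=2 (matching 'fc' starting at position 0)
LZ77 triple: (4, 2, 'c')


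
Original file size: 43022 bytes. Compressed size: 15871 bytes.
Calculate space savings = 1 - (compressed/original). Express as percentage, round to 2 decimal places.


ratio = compressed/original = 15871/43022 = 0.368904
savings = 1 - ratio = 1 - 0.368904 = 0.631096
as a percentage: 0.631096 * 100 = 63.11%

Space savings = 1 - 15871/43022 = 63.11%


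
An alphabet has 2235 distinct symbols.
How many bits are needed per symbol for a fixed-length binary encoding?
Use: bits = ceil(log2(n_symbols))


log2(2235) = 11.1261
Bracket: 2^11 = 2048 < 2235 <= 2^12 = 4096
So ceil(log2(2235)) = 12

bits = ceil(log2(2235)) = ceil(11.1261) = 12 bits


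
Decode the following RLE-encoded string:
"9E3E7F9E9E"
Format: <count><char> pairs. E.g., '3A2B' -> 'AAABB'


Expanding each <count><char> pair:
  9E -> 'EEEEEEEEE'
  3E -> 'EEE'
  7F -> 'FFFFFFF'
  9E -> 'EEEEEEEEE'
  9E -> 'EEEEEEEEE'

Decoded = EEEEEEEEEEEEFFFFFFFEEEEEEEEEEEEEEEEEE


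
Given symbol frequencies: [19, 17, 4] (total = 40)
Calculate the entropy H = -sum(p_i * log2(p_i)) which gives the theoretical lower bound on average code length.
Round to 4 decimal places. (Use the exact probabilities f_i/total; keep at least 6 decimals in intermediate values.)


Per-symbol terms -p_i * log2(p_i) with p_i = f_i/40:
  p = 19/40 = 0.475000: log2(p) = -1.074001, -p*log2(p) = 0.510150
  p = 17/40 = 0.425000: log2(p) = -1.234465, -p*log2(p) = 0.524648
  p = 4/40 = 0.100000: log2(p) = -3.321928, -p*log2(p) = 0.332193
H = 0.510150 + 0.524648 + 0.332193 = 1.366991

H = 1.367 bits/symbol


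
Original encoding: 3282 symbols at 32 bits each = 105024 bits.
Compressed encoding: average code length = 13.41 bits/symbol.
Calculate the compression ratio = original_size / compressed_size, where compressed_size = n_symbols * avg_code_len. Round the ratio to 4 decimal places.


original_size = n_symbols * orig_bits = 3282 * 32 = 105024 bits
compressed_size = n_symbols * avg_code_len = 3282 * 13.41 = 44011.62 bits
ratio = original_size / compressed_size = 105024 / 44011.62 = 2.3863

Compression ratio = 2.3863


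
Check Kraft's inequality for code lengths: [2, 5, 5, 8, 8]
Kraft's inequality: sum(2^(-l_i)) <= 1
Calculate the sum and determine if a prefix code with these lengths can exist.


Sum = 2^(-2) + 2^(-5) + 2^(-5) + 2^(-8) + 2^(-8)
    = 0.25 + 0.03125 + 0.03125 + 0.00390625 + 0.00390625
    = 82/256 = 0.3203125
Since 0.3203125 <= 1, Kraft's inequality IS satisfied.
A prefix code with these lengths CAN exist.

Kraft sum = 0.3203125. Satisfied.


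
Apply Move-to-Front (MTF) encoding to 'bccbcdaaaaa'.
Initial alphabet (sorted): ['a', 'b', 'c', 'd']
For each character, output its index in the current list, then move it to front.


MTF encoding:
'b': index 1 in ['a', 'b', 'c', 'd'] -> ['b', 'a', 'c', 'd']
'c': index 2 in ['b', 'a', 'c', 'd'] -> ['c', 'b', 'a', 'd']
'c': index 0 in ['c', 'b', 'a', 'd'] -> ['c', 'b', 'a', 'd']
'b': index 1 in ['c', 'b', 'a', 'd'] -> ['b', 'c', 'a', 'd']
'c': index 1 in ['b', 'c', 'a', 'd'] -> ['c', 'b', 'a', 'd']
'd': index 3 in ['c', 'b', 'a', 'd'] -> ['d', 'c', 'b', 'a']
'a': index 3 in ['d', 'c', 'b', 'a'] -> ['a', 'd', 'c', 'b']
'a': index 0 in ['a', 'd', 'c', 'b'] -> ['a', 'd', 'c', 'b']
'a': index 0 in ['a', 'd', 'c', 'b'] -> ['a', 'd', 'c', 'b']
'a': index 0 in ['a', 'd', 'c', 'b'] -> ['a', 'd', 'c', 'b']
'a': index 0 in ['a', 'd', 'c', 'b'] -> ['a', 'd', 'c', 'b']


Output: [1, 2, 0, 1, 1, 3, 3, 0, 0, 0, 0]


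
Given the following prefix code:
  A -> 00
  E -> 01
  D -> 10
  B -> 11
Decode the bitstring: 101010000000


Decoding step by step:
Bits 10 -> D
Bits 10 -> D
Bits 10 -> D
Bits 00 -> A
Bits 00 -> A
Bits 00 -> A


Decoded message: DDDAAA


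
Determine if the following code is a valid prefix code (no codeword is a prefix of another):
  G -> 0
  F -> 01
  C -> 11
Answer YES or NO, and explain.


Checking each pair (does one codeword prefix another?):
  G='0' vs F='01': prefix -- VIOLATION

NO -- this is NOT a valid prefix code. G (0) is a prefix of F (01).


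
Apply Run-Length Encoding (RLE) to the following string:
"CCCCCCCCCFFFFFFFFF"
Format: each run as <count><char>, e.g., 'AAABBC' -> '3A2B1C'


Scanning runs left to right:
  i=0: run of 'C' x 9 -> '9C'
  i=9: run of 'F' x 9 -> '9F'

RLE = 9C9F


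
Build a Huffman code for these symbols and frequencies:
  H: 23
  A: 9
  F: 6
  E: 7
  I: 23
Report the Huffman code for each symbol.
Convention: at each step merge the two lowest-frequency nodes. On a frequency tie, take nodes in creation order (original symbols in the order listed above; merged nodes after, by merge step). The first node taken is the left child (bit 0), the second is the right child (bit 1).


Huffman tree construction:
Step 1: Merge F(6) + E(7) = 13
Step 2: Merge A(9) + (F+E)(13) = 22
Step 3: Merge (A+(F+E))(22) + H(23) = 45
Step 4: Merge I(23) + ((A+(F+E))+H)(45) = 68
Read each symbol's code off the tree from the root (left child = 0, right child = 1).

Codes:
  H: 11 (length 2)
  A: 100 (length 3)
  F: 1010 (length 4)
  E: 1011 (length 4)
  I: 0 (length 1)
Average code length: 148/68 = 2.1765 bits/symbol
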